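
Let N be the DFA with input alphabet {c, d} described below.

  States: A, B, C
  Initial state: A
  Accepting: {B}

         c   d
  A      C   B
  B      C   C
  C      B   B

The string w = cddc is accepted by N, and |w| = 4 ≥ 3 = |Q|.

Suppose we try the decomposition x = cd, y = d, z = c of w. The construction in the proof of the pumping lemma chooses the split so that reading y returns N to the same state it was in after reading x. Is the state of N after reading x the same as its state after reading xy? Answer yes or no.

no

Run of N on the first 3 characters of w = c d d:
  step 0: A  (start)
  step 1: C  (read c: A→C)
  step 2: B  (read d: C→B)
  step 3: C  (read d: B→C)

After x (step 2): B. After xy (step 3): C.
They differ (B ≠ C), so y is not a cycle from the state after x; this split is not the one the pumping-lemma construction produces, and pumping y need not keep the string in L(N).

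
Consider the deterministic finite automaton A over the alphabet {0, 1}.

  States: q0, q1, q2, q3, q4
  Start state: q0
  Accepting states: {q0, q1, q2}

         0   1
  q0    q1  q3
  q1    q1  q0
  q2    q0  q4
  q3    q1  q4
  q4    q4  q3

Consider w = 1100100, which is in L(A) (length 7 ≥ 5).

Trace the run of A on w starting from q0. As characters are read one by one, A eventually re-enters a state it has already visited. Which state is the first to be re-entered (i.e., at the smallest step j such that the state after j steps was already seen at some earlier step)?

Run of A on w = 1 1 0 0 1 0 0:
  step 0: q0  (start)
  step 1: q3  (read 1: q0→q3)
  step 2: q4  (read 1: q3→q4)
  step 3: q4  (read 0: q4→q4)   ← first repeat (q4 seen earlier)
  step 4: q4  (read 0: q4→q4)
  step 5: q3  (read 1: q4→q3)
  step 6: q1  (read 0: q3→q1)
  step 7: q1  (read 0: q1→q1)

The earliest repeat is at step j = 3: A is in q4, which it already visited at step i = 2.
Since A has 5 states, any run of length ≥ 5 visits 5+1 states, so by pigeonhole some state repeats within the first 5 steps — that repeat gives the pumpable loop.

q4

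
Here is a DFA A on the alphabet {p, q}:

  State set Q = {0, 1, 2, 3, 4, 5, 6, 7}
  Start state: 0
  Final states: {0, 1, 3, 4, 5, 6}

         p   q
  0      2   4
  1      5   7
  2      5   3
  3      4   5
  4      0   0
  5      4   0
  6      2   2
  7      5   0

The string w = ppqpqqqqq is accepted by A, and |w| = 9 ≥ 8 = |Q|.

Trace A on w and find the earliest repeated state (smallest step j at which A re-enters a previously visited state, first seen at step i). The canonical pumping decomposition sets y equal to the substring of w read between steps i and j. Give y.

Run of A on w = p p q p q q q q q:
  step 0: 0  (start)
  step 1: 2  (read p: 0→2)
  step 2: 5  (read p: 2→5)
  step 3: 0  (read q: 5→0)   ← first repeat (0 seen earlier)
  step 4: 2  (read p: 0→2)
  step 5: 3  (read q: 2→3)
  step 6: 5  (read q: 3→5)
  step 7: 0  (read q: 5→0)
  step 8: 4  (read q: 0→4)
  step 9: 0  (read q: 4→0)

So i = 0, j = 3, giving x = w[0:0] = ε, y = w[0:3] = ppq, z = w[3:9] = pqqqqq.
Check: |xy| = 3 ≤ 8 and |y| = 3 ≥ 1. Reading y takes A from 0 back to 0, so every xyⁱz is accepted.

ppq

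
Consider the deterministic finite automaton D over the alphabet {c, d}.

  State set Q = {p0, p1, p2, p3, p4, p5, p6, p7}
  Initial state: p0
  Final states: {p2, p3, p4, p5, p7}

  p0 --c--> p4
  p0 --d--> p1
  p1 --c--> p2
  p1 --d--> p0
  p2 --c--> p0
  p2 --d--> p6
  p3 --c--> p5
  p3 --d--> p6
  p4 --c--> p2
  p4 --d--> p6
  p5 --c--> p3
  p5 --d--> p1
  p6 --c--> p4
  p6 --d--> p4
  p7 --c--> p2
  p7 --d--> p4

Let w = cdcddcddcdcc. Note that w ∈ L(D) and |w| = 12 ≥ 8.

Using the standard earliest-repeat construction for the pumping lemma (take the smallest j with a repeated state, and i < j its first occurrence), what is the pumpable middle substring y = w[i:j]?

Run of D on w = c d c d d c d d c d c c:
  step 0: p0  (start)
  step 1: p4  (read c: p0→p4)
  step 2: p6  (read d: p4→p6)
  step 3: p4  (read c: p6→p4)   ← first repeat (p4 seen earlier)
  step 4: p6  (read d: p4→p6)
  step 5: p4  (read d: p6→p4)
  step 6: p2  (read c: p4→p2)
  step 7: p6  (read d: p2→p6)
  step 8: p4  (read d: p6→p4)
  step 9: p2  (read c: p4→p2)
  step 10: p6  (read d: p2→p6)
  step 11: p4  (read c: p6→p4)
  step 12: p2  (read c: p4→p2)

So i = 1, j = 3, giving x = w[0:1] = c, y = w[1:3] = dc, z = w[3:12] = ddcddcdcc.
Check: |xy| = 3 ≤ 8 and |y| = 2 ≥ 1. Reading y takes D from p4 back to p4, so every xyⁱz is accepted.
The DFA has 8 states, so the proof of the pumping lemma guarantees a repeated state among the first 8+1 visited; the segment between the two visits is the pumpable y.

dc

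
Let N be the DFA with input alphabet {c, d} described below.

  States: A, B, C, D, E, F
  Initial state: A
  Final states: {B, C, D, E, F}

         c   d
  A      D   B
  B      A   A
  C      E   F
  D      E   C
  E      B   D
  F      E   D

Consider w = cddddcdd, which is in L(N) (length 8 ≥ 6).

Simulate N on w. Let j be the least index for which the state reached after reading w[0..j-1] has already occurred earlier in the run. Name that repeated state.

State sequence: A -c-> D -d-> C -d-> F -d-> D -d-> C -c-> E -d-> D -d-> C
First repeat at step 4: D was already visited.

The earliest repeat is at step j = 4: N is in D, which it already visited at step i = 1.
Since N has 6 states, any run of length ≥ 6 visits 6+1 states, so by pigeonhole some state repeats within the first 6 steps — that repeat gives the pumpable loop.

D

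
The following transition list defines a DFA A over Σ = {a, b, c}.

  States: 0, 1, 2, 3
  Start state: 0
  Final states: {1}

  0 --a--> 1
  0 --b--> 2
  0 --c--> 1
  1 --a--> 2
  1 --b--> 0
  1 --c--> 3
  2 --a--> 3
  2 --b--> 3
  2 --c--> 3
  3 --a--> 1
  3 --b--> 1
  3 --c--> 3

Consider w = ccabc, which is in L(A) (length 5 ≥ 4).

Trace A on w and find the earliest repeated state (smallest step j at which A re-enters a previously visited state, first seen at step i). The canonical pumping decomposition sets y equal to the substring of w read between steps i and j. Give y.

ca

Run of A on w = c c a b c:
  step 0: 0  (start)
  step 1: 1  (read c: 0→1)
  step 2: 3  (read c: 1→3)
  step 3: 1  (read a: 3→1)   ← first repeat (1 seen earlier)
  step 4: 0  (read b: 1→0)
  step 5: 1  (read c: 0→1)

So i = 1, j = 3, giving x = w[0:1] = c, y = w[1:3] = ca, z = w[3:5] = bc.
Check: |xy| = 3 ≤ 4 and |y| = 2 ≥ 1. Reading y takes A from 1 back to 1, so every xyⁱz is accepted.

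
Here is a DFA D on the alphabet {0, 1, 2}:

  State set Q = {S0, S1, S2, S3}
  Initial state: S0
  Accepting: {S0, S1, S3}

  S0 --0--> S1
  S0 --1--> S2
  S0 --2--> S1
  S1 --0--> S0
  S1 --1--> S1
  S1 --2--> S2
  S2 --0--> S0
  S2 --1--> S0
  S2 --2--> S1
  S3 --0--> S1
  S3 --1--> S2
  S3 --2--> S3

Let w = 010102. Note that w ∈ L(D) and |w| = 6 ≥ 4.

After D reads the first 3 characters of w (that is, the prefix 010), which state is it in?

S0

Run of D on the first 3 characters of w = 0 1 0:
  step 0: S0  (start)
  step 1: S1  (read 0: S0→S1)
  step 2: S1  (read 1: S1→S1)
  step 3: S0  (read 0: S1→S0)

After reading 3 characters, D is in state S0.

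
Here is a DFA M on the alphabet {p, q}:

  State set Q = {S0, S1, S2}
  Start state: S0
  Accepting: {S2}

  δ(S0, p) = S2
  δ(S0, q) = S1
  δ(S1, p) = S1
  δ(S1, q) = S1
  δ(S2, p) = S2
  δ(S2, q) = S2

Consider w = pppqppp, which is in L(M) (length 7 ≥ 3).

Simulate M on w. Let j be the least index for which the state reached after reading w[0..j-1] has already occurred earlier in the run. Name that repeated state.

Run of M on w = p p p q p p p:
  step 0: S0  (start)
  step 1: S2  (read p: S0→S2)
  step 2: S2  (read p: S2→S2)   ← first repeat (S2 seen earlier)
  step 3: S2  (read p: S2→S2)
  step 4: S2  (read q: S2→S2)
  step 5: S2  (read p: S2→S2)
  step 6: S2  (read p: S2→S2)
  step 7: S2  (read p: S2→S2)

The earliest repeat is at step j = 2: M is in S2, which it already visited at step i = 1.
With |Q| = 3, pigeonhole forces a state repeat no later than step 3; the substring read between the first and second visits to that state can be pumped.

S2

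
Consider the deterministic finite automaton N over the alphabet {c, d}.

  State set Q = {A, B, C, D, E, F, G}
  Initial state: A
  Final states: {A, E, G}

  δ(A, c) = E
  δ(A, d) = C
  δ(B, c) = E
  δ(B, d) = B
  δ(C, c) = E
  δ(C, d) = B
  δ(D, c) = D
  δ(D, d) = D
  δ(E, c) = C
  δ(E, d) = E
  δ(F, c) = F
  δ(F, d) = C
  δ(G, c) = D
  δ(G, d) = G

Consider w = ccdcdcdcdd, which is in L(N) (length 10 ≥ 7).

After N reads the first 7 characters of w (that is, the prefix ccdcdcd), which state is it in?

Run of N on the first 7 characters of w = c c d c d c d:
  step 0: A  (start)
  step 1: E  (read c: A→E)
  step 2: C  (read c: E→C)
  step 3: B  (read d: C→B)
  step 4: E  (read c: B→E)
  step 5: E  (read d: E→E)
  step 6: C  (read c: E→C)
  step 7: B  (read d: C→B)

After reading 7 characters, N is in state B.

B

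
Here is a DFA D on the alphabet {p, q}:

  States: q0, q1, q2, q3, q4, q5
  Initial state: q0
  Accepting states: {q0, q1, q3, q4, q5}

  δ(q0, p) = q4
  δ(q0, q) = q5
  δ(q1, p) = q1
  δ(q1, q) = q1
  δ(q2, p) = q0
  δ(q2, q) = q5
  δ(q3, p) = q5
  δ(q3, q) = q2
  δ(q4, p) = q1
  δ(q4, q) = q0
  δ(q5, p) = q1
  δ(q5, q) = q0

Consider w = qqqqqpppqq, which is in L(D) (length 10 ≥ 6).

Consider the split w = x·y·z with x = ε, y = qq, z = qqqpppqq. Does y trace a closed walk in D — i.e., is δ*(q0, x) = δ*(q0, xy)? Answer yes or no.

Run of D on the first 2 characters of w = q q:
  step 0: q0  (start)
  step 1: q5  (read q: q0→q5)
  step 2: q0  (read q: q5→q0)

After x (step 0): q0. After xy (step 2): q0.
They match, so y = qq drives D around a cycle from q0 back to itself; pumping y any number of times keeps D in q0 before reading z, and xyⁱz ∈ L(D) for every i ≥ 0.

yes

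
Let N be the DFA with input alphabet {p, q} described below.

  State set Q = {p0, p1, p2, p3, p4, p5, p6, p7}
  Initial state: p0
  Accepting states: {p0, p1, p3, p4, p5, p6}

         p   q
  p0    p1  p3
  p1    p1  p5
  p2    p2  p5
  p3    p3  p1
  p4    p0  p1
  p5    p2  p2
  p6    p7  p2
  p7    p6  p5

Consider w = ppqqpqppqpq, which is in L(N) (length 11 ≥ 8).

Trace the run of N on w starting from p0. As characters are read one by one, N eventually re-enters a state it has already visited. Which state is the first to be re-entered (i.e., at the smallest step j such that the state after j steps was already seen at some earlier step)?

Run of N on w = p p q q p q p p q p q:
  step 0: p0  (start)
  step 1: p1  (read p: p0→p1)
  step 2: p1  (read p: p1→p1)   ← first repeat (p1 seen earlier)
  step 3: p5  (read q: p1→p5)
  step 4: p2  (read q: p5→p2)
  step 5: p2  (read p: p2→p2)
  step 6: p5  (read q: p2→p5)
  step 7: p2  (read p: p5→p2)
  step 8: p2  (read p: p2→p2)
  step 9: p5  (read q: p2→p5)
  step 10: p2  (read p: p5→p2)
  step 11: p5  (read q: p2→p5)

The earliest repeat is at step j = 2: N is in p1, which it already visited at step i = 1.
The DFA has 8 states, so the proof of the pumping lemma guarantees a repeated state among the first 8+1 visited; the segment between the two visits is the pumpable y.

p1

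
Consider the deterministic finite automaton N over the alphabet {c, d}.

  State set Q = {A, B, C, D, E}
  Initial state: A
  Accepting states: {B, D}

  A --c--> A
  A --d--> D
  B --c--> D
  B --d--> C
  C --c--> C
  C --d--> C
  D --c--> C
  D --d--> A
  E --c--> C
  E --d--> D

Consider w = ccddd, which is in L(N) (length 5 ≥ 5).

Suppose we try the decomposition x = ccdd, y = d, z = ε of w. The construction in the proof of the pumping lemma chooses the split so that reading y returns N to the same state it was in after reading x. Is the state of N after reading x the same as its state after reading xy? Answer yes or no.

State sequence: A -c-> A -c-> A -d-> D -d-> A -d-> D

After x (step 4): A. After xy (step 5): D.
They differ (A ≠ D), so y is not a cycle from the state after x; this split is not the one the pumping-lemma construction produces, and pumping y need not keep the string in L(N).

no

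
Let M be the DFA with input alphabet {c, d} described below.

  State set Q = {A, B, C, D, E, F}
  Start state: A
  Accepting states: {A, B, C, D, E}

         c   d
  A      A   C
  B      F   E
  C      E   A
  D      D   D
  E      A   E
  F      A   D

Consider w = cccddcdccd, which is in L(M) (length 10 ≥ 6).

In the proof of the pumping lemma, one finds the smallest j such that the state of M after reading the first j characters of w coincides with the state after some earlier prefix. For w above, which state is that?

Run of M on w = c c c d d c d c c d:
  step 0: A  (start)
  step 1: A  (read c: A→A)   ← first repeat (A seen earlier)
  step 2: A  (read c: A→A)
  step 3: A  (read c: A→A)
  step 4: C  (read d: A→C)
  step 5: A  (read d: C→A)
  step 6: A  (read c: A→A)
  step 7: C  (read d: A→C)
  step 8: E  (read c: C→E)
  step 9: A  (read c: E→A)
  step 10: C  (read d: A→C)

The earliest repeat is at step j = 1: M is in A, which it already visited at step i = 0.
The DFA has 6 states, so the proof of the pumping lemma guarantees a repeated state among the first 6+1 visited; the segment between the two visits is the pumpable y.

A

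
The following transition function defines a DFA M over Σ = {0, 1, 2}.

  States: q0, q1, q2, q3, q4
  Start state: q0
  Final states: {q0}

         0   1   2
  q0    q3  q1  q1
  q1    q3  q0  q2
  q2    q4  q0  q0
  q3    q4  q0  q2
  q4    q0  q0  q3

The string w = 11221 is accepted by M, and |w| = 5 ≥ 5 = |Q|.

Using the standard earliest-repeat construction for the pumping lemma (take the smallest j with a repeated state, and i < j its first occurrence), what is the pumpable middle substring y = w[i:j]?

11

Run of M on w = 1 1 2 2 1:
  step 0: q0  (start)
  step 1: q1  (read 1: q0→q1)
  step 2: q0  (read 1: q1→q0)   ← first repeat (q0 seen earlier)
  step 3: q1  (read 2: q0→q1)
  step 4: q2  (read 2: q1→q2)
  step 5: q0  (read 1: q2→q0)

So i = 0, j = 2, giving x = w[0:0] = ε, y = w[0:2] = 11, z = w[2:5] = 221.
Check: |xy| = 2 ≤ 5 and |y| = 2 ≥ 1. Reading y takes M from q0 back to q0, so every xyⁱz is accepted.
Pumping length from the standard proof: p = 5 (the number of states). The repeated state found above gives |xy| = j ≤ 5 and |y| = j − i ≥ 1.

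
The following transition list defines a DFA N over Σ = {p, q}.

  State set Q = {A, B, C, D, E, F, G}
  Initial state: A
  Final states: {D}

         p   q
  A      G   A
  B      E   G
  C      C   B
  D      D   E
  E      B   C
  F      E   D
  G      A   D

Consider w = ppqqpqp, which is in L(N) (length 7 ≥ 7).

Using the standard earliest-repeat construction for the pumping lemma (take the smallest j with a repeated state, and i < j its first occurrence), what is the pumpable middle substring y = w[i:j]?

pp

State sequence: A -p-> G -p-> A -q-> A -q-> A -p-> G -q-> D -p-> D
First repeat at step 2: A was already visited.

So i = 0, j = 2, giving x = w[0:0] = ε, y = w[0:2] = pp, z = w[2:7] = qqpqp.
Check: |xy| = 2 ≤ 7 and |y| = 2 ≥ 1. Reading y takes N from A back to A, so every xyⁱz is accepted.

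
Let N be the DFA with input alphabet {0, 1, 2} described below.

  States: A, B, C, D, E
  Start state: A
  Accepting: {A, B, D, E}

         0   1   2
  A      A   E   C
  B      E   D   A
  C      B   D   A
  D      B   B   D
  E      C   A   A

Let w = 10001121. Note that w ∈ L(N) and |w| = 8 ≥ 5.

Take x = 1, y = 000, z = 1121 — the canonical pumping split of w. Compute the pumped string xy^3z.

xy^3z = 1·000·000·000·1121 = 10000000001121.
Reading y = 000 takes N from E back to E, so after x·y·y·y the machine is still in E, and z then leads to the accepting state E. Hence 10000000001121 ∈ L(N).

10000000001121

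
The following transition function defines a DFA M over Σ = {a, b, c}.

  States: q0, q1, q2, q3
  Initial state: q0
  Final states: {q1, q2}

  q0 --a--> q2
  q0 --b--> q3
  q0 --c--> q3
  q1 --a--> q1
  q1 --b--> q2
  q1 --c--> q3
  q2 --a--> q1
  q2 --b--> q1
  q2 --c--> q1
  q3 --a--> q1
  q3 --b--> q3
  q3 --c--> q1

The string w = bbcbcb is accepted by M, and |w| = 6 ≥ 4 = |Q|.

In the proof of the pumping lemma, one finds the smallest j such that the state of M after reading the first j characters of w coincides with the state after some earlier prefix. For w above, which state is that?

State sequence: q0 -b-> q3 -b-> q3 -c-> q1 -b-> q2 -c-> q1 -b-> q2
First repeat at step 2: q3 was already visited.

The earliest repeat is at step j = 2: M is in q3, which it already visited at step i = 1.
Pumping length from the standard proof: p = 4 (the number of states). The repeated state found above gives |xy| = j ≤ 4 and |y| = j − i ≥ 1.

q3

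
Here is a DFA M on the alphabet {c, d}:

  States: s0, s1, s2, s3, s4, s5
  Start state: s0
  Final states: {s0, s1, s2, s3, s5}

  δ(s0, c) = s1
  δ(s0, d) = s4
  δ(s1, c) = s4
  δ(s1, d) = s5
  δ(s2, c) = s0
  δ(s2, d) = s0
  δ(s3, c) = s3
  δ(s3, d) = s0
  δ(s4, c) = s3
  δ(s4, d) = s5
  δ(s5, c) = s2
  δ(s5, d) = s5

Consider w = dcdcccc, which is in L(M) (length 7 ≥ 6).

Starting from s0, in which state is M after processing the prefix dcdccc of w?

State sequence: s0 -d-> s4 -c-> s3 -d-> s0 -c-> s1 -c-> s4 -c-> s3

After reading 6 characters, M is in state s3.
(This kind of state-tracing is the core of the pumping-lemma construction: with 6 states, pigeonhole forces a repeat within the first 6 steps.)

s3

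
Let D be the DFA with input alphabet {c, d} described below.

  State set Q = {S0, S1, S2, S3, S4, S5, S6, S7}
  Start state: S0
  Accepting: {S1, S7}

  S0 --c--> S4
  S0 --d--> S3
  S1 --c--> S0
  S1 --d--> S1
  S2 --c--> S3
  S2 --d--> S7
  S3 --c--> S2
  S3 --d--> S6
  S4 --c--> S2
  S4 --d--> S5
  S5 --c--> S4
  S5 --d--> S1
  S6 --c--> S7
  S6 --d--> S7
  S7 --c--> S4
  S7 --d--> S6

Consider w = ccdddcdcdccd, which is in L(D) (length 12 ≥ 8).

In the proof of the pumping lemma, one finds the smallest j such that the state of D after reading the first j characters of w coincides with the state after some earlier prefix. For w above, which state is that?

State sequence: S0 -c-> S4 -c-> S2 -d-> S7 -d-> S6 -d-> S7 -c-> S4 -d-> S5 -c-> S4 -d-> S5 -c-> S4 -c-> S2 -d-> S7
First repeat at step 5: S7 was already visited.

The earliest repeat is at step j = 5: D is in S7, which it already visited at step i = 3.
Since D has 8 states, any run of length ≥ 8 visits 8+1 states, so by pigeonhole some state repeats within the first 8 steps — that repeat gives the pumpable loop.

S7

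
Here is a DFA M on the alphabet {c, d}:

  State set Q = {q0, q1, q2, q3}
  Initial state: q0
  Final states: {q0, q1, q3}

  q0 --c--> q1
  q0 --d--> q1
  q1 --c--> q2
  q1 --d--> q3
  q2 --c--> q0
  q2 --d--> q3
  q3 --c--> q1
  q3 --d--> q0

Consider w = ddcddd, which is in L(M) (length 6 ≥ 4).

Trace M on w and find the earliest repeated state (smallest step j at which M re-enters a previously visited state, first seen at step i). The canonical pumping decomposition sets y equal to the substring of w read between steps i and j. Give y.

State sequence: q0 -d-> q1 -d-> q3 -c-> q1 -d-> q3 -d-> q0 -d-> q1
First repeat at step 3: q1 was already visited.

So i = 1, j = 3, giving x = w[0:1] = d, y = w[1:3] = dc, z = w[3:6] = ddd.
Check: |xy| = 3 ≤ 4 and |y| = 2 ≥ 1. Reading y takes M from q1 back to q1, so every xyⁱz is accepted.

dc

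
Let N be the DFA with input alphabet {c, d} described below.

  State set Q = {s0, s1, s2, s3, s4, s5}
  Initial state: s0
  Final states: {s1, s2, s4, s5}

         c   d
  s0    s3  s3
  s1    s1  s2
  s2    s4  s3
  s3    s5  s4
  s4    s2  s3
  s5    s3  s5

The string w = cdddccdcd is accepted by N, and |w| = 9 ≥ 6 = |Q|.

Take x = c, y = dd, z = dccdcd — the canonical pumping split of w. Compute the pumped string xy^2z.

cdddddccdcd

xy^2z = c·dd·dd·dccdcd = cdddddccdcd.
Reading y = dd takes N from s3 back to s3, so after x·y·y the machine is still in s3, and z then leads to the accepting state s5. Hence cdddddccdcd ∈ L(N).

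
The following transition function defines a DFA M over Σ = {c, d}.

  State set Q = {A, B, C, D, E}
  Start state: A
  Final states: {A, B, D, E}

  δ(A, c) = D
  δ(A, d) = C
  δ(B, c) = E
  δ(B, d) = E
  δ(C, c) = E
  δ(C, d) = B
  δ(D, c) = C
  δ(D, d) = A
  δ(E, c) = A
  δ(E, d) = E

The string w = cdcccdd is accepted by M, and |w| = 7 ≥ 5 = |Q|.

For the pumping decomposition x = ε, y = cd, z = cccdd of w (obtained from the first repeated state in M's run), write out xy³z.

cdcdcdcccdd

xy^3z = ε·cd·cd·cd·cccdd = cdcdcdcccdd.
Reading y = cd takes M from A back to A, so after x·y·y·y the machine is still in A, and z then leads to the accepting state E. Hence cdcdcdcccdd ∈ L(M).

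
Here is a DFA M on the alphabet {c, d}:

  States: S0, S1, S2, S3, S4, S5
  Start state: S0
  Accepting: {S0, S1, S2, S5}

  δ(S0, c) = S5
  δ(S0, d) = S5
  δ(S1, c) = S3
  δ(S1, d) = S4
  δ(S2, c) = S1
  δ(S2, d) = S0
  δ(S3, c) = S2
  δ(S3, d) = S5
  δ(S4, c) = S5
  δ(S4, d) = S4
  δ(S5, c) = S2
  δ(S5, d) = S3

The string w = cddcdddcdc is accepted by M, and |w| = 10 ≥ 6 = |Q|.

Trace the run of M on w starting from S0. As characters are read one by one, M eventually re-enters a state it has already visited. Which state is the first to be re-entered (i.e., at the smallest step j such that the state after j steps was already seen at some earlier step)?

S5

State sequence: S0 -c-> S5 -d-> S3 -d-> S5 -c-> S2 -d-> S0 -d-> S5 -d-> S3 -c-> S2 -d-> S0 -c-> S5
First repeat at step 3: S5 was already visited.

The earliest repeat is at step j = 3: M is in S5, which it already visited at step i = 1.
The DFA has 6 states, so the proof of the pumping lemma guarantees a repeated state among the first 6+1 visited; the segment between the two visits is the pumpable y.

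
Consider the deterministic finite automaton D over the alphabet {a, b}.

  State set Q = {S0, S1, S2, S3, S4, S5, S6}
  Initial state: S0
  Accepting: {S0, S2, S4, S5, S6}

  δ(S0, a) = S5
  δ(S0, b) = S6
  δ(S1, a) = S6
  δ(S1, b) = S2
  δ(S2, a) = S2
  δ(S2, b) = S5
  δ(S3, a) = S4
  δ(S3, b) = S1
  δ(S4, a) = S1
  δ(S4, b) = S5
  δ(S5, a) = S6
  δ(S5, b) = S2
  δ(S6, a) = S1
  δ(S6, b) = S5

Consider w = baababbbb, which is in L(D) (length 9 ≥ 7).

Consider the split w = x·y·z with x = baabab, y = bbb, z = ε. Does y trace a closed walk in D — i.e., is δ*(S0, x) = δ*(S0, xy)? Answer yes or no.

no

Run of D on the first 9 characters of w = b a a b a b b b b:
  step 0: S0  (start)
  step 1: S6  (read b: S0→S6)
  step 2: S1  (read a: S6→S1)
  step 3: S6  (read a: S1→S6)
  step 4: S5  (read b: S6→S5)
  step 5: S6  (read a: S5→S6)
  step 6: S5  (read b: S6→S5)
  step 7: S2  (read b: S5→S2)
  step 8: S5  (read b: S2→S5)
  step 9: S2  (read b: S5→S2)

After x (step 6): S5. After xy (step 9): S2.
They differ (S5 ≠ S2), so y is not a cycle from the state after x; this split is not the one the pumping-lemma construction produces, and pumping y need not keep the string in L(D).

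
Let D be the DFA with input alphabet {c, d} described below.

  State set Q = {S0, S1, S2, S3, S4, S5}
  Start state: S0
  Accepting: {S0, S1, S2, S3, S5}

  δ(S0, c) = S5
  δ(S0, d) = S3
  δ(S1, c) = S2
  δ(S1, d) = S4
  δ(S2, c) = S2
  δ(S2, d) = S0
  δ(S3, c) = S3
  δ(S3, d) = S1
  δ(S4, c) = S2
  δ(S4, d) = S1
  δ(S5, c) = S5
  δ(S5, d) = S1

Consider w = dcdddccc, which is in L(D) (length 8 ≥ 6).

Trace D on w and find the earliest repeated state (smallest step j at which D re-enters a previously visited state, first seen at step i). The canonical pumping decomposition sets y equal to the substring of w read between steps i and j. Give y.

c

Run of D on w = d c d d d c c c:
  step 0: S0  (start)
  step 1: S3  (read d: S0→S3)
  step 2: S3  (read c: S3→S3)   ← first repeat (S3 seen earlier)
  step 3: S1  (read d: S3→S1)
  step 4: S4  (read d: S1→S4)
  step 5: S1  (read d: S4→S1)
  step 6: S2  (read c: S1→S2)
  step 7: S2  (read c: S2→S2)
  step 8: S2  (read c: S2→S2)

So i = 1, j = 2, giving x = w[0:1] = d, y = w[1:2] = c, z = w[2:8] = dddccc.
Check: |xy| = 2 ≤ 6 and |y| = 1 ≥ 1. Reading y takes D from S3 back to S3, so every xyⁱz is accepted.
Pumping length from the standard proof: p = 6 (the number of states). The repeated state found above gives |xy| = j ≤ 6 and |y| = j − i ≥ 1.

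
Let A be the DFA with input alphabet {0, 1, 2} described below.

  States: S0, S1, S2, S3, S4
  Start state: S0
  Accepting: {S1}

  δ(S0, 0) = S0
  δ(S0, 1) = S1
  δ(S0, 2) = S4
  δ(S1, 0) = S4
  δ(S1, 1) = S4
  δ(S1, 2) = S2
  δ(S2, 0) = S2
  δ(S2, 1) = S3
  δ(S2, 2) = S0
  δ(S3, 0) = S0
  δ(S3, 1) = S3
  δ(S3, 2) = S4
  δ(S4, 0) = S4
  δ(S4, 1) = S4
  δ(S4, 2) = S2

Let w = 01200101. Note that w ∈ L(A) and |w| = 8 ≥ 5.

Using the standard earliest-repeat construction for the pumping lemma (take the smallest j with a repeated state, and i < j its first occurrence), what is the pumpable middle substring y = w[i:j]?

0

State sequence: S0 -0-> S0 -1-> S1 -2-> S2 -0-> S2 -0-> S2 -1-> S3 -0-> S0 -1-> S1
First repeat at step 1: S0 was already visited.

So i = 0, j = 1, giving x = w[0:0] = ε, y = w[0:1] = 0, z = w[1:8] = 1200101.
Check: |xy| = 1 ≤ 5 and |y| = 1 ≥ 1. Reading y takes A from S0 back to S0, so every xyⁱz is accepted.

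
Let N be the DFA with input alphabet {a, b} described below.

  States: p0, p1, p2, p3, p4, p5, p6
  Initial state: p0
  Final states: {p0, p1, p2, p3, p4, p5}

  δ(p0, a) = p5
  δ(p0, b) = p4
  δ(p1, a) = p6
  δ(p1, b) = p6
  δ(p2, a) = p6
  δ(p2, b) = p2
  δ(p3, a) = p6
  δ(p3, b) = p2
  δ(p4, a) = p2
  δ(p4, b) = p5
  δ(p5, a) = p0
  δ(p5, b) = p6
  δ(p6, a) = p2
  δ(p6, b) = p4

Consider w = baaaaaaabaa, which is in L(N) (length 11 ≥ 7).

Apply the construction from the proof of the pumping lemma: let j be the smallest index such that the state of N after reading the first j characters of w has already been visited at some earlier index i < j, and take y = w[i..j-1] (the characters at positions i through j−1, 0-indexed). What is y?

aa

Run of N on w = b a a a a a a a b a a:
  step 0: p0  (start)
  step 1: p4  (read b: p0→p4)
  step 2: p2  (read a: p4→p2)
  step 3: p6  (read a: p2→p6)
  step 4: p2  (read a: p6→p2)   ← first repeat (p2 seen earlier)
  step 5: p6  (read a: p2→p6)
  step 6: p2  (read a: p6→p2)
  step 7: p6  (read a: p2→p6)
  step 8: p2  (read a: p6→p2)
  step 9: p2  (read b: p2→p2)
  step 10: p6  (read a: p2→p6)
  step 11: p2  (read a: p6→p2)

So i = 2, j = 4, giving x = w[0:2] = ba, y = w[2:4] = aa, z = w[4:11] = aaaabaa.
Check: |xy| = 4 ≤ 7 and |y| = 2 ≥ 1. Reading y takes N from p2 back to p2, so every xyⁱz is accepted.
The DFA has 7 states, so the proof of the pumping lemma guarantees a repeated state among the first 7+1 visited; the segment between the two visits is the pumpable y.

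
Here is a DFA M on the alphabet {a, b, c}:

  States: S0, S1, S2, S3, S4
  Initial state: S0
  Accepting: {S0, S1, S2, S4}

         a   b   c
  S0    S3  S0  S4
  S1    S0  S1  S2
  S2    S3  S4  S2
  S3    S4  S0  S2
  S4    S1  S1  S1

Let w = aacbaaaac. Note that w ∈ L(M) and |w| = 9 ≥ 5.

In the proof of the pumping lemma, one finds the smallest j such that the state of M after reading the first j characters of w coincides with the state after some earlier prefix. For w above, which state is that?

S1

Run of M on w = a a c b a a a a c:
  step 0: S0  (start)
  step 1: S3  (read a: S0→S3)
  step 2: S4  (read a: S3→S4)
  step 3: S1  (read c: S4→S1)
  step 4: S1  (read b: S1→S1)   ← first repeat (S1 seen earlier)
  step 5: S0  (read a: S1→S0)
  step 6: S3  (read a: S0→S3)
  step 7: S4  (read a: S3→S4)
  step 8: S1  (read a: S4→S1)
  step 9: S2  (read c: S1→S2)

The earliest repeat is at step j = 4: M is in S1, which it already visited at step i = 3.
The DFA has 5 states, so the proof of the pumping lemma guarantees a repeated state among the first 5+1 visited; the segment between the two visits is the pumpable y.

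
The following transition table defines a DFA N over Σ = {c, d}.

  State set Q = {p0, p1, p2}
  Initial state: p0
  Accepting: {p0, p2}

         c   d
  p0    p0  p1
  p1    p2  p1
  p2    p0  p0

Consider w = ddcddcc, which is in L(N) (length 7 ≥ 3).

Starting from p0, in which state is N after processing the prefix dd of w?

p1

State sequence: p0 -d-> p1 -d-> p1

After reading 2 characters, N is in state p1.
(This kind of state-tracing is the core of the pumping-lemma construction: with 3 states, pigeonhole forces a repeat within the first 3 steps.)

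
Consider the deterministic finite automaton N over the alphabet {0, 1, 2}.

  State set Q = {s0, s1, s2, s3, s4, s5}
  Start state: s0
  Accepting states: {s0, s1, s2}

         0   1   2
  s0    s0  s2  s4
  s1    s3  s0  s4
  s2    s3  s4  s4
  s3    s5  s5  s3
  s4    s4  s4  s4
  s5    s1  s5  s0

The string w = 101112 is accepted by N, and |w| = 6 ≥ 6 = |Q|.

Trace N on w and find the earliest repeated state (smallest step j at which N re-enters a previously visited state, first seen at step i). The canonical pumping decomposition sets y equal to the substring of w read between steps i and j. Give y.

1

State sequence: s0 -1-> s2 -0-> s3 -1-> s5 -1-> s5 -1-> s5 -2-> s0
First repeat at step 4: s5 was already visited.

So i = 3, j = 4, giving x = w[0:3] = 101, y = w[3:4] = 1, z = w[4:6] = 12.
Check: |xy| = 4 ≤ 6 and |y| = 1 ≥ 1. Reading y takes N from s5 back to s5, so every xyⁱz is accepted.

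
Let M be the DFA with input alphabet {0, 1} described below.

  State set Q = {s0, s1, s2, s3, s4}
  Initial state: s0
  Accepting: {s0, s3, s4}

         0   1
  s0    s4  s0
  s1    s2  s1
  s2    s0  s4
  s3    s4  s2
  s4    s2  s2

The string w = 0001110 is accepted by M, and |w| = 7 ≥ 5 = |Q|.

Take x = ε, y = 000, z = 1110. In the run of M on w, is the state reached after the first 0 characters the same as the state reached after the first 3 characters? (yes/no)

yes

Run of M on the first 3 characters of w = 0 0 0:
  step 0: s0  (start)
  step 1: s4  (read 0: s0→s4)
  step 2: s2  (read 0: s4→s2)
  step 3: s0  (read 0: s2→s0)

After x (step 0): s0. After xy (step 3): s0.
They match, so y = 000 drives M around a cycle from s0 back to itself; pumping y any number of times keeps M in s0 before reading z, and xyⁱz ∈ L(M) for every i ≥ 0.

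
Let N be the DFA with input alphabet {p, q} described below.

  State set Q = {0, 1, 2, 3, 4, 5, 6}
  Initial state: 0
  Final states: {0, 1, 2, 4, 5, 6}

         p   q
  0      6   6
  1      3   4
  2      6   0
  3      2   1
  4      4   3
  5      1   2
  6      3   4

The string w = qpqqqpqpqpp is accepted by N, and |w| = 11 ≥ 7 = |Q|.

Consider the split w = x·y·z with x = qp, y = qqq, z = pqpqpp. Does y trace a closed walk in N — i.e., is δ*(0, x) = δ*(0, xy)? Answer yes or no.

State sequence: 0 -q-> 6 -p-> 3 -q-> 1 -q-> 4 -q-> 3

After x (step 2): 3. After xy (step 5): 3.
They match, so y = qqq drives N around a cycle from 3 back to itself; pumping y any number of times keeps N in 3 before reading z, and xyⁱz ∈ L(N) for every i ≥ 0.

yes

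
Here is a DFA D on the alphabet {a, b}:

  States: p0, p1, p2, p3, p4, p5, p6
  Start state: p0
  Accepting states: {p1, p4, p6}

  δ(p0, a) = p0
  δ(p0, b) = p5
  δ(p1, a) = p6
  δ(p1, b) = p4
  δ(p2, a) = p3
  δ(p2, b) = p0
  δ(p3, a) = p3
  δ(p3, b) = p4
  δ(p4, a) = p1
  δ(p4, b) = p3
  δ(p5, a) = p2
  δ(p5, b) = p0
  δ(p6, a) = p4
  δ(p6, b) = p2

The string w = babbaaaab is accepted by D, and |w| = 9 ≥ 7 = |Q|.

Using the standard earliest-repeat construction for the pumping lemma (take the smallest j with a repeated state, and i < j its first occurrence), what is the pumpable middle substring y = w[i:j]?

State sequence: p0 -b-> p5 -a-> p2 -b-> p0 -b-> p5 -a-> p2 -a-> p3 -a-> p3 -a-> p3 -b-> p4
First repeat at step 3: p0 was already visited.

So i = 0, j = 3, giving x = w[0:0] = ε, y = w[0:3] = bab, z = w[3:9] = baaaab.
Check: |xy| = 3 ≤ 7 and |y| = 3 ≥ 1. Reading y takes D from p0 back to p0, so every xyⁱz is accepted.
With |Q| = 7, pigeonhole forces a state repeat no later than step 7; the substring read between the first and second visits to that state can be pumped.

bab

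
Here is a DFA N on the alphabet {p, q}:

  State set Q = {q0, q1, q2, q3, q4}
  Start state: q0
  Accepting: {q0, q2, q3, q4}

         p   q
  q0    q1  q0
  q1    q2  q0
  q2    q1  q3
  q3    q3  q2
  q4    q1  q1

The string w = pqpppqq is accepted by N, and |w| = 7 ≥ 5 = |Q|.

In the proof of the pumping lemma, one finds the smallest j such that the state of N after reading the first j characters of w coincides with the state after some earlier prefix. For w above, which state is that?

q0

State sequence: q0 -p-> q1 -q-> q0 -p-> q1 -p-> q2 -p-> q1 -q-> q0 -q-> q0
First repeat at step 2: q0 was already visited.

The earliest repeat is at step j = 2: N is in q0, which it already visited at step i = 0.
Since N has 5 states, any run of length ≥ 5 visits 5+1 states, so by pigeonhole some state repeats within the first 5 steps — that repeat gives the pumpable loop.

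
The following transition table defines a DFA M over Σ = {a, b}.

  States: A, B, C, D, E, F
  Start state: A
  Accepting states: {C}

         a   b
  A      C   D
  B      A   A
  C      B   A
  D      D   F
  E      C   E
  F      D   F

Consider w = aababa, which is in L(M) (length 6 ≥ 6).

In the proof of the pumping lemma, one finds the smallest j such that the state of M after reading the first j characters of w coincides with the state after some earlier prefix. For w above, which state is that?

A

State sequence: A -a-> C -a-> B -b-> A -a-> C -b-> A -a-> C
First repeat at step 3: A was already visited.

The earliest repeat is at step j = 3: M is in A, which it already visited at step i = 0.
With |Q| = 6, pigeonhole forces a state repeat no later than step 6; the substring read between the first and second visits to that state can be pumped.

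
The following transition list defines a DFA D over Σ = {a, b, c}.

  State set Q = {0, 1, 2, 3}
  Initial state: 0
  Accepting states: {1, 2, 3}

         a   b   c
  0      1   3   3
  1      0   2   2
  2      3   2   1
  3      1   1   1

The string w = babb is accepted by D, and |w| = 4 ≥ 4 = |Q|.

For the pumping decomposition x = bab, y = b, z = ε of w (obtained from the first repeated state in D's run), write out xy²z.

babbb

xy^2z = bab·b·b·ε = babbb.
Reading y = b takes D from 2 back to 2, so after x·y·y the machine is still in 2, and z then leads to the accepting state 2. Hence babbb ∈ L(D).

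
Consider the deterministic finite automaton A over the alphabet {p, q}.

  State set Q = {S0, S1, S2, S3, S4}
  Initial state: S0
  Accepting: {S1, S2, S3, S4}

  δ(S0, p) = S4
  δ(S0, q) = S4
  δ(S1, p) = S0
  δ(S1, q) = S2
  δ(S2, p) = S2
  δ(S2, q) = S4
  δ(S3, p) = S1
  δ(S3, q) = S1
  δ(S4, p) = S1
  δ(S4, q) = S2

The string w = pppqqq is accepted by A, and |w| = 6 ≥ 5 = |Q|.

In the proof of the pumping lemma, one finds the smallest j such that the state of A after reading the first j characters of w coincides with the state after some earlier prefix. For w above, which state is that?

S0

State sequence: S0 -p-> S4 -p-> S1 -p-> S0 -q-> S4 -q-> S2 -q-> S4
First repeat at step 3: S0 was already visited.

The earliest repeat is at step j = 3: A is in S0, which it already visited at step i = 0.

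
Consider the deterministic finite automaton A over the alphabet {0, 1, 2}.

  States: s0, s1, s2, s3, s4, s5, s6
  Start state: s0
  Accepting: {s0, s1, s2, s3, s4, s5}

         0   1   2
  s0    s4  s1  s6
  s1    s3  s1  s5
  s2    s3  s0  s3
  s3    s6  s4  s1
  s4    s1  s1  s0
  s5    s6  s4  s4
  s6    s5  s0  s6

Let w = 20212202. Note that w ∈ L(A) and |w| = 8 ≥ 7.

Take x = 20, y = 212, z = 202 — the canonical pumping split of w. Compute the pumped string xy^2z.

xy^2z = 20·212·212·202 = 20212212202.
Reading y = 212 takes A from s5 back to s5, so after x·y·y the machine is still in s5, and z then leads to the accepting state s5. Hence 20212212202 ∈ L(A).

20212212202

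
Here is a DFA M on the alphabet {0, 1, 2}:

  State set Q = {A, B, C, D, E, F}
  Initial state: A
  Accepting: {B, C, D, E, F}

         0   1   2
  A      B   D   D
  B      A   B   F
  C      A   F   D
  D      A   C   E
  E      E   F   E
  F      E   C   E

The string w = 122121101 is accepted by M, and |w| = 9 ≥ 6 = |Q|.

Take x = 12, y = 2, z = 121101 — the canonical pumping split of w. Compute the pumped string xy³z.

12222121101

xy^3z = 12·2·2·2·121101 = 12222121101.
Reading y = 2 takes M from E back to E, so after x·y·y·y the machine is still in E, and z then leads to the accepting state D. Hence 12222121101 ∈ L(M).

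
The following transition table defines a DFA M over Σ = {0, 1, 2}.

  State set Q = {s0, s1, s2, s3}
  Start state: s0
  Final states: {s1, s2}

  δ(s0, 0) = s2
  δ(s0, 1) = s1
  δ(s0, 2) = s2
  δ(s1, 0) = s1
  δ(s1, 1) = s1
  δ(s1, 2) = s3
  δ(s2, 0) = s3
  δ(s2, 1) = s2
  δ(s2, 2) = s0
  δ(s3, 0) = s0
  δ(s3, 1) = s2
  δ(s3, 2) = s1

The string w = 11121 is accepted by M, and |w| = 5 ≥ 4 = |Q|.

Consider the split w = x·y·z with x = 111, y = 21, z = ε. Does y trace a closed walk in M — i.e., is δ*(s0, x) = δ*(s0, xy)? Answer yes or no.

Run of M on the first 5 characters of w = 1 1 1 2 1:
  step 0: s0  (start)
  step 1: s1  (read 1: s0→s1)
  step 2: s1  (read 1: s1→s1)
  step 3: s1  (read 1: s1→s1)
  step 4: s3  (read 2: s1→s3)
  step 5: s2  (read 1: s3→s2)

After x (step 3): s1. After xy (step 5): s2.
They differ (s1 ≠ s2), so y is not a cycle from the state after x; this split is not the one the pumping-lemma construction produces, and pumping y need not keep the string in L(M).

no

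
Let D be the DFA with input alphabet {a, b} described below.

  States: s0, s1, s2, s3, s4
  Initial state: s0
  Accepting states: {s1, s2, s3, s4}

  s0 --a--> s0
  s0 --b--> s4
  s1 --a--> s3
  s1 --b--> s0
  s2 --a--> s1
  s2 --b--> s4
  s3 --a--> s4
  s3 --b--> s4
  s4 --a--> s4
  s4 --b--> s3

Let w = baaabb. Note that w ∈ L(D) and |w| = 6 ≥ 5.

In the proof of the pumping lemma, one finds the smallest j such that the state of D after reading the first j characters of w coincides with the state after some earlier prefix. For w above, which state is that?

s4

State sequence: s0 -b-> s4 -a-> s4 -a-> s4 -a-> s4 -b-> s3 -b-> s4
First repeat at step 2: s4 was already visited.

The earliest repeat is at step j = 2: D is in s4, which it already visited at step i = 1.
With |Q| = 5, pigeonhole forces a state repeat no later than step 5; the substring read between the first and second visits to that state can be pumped.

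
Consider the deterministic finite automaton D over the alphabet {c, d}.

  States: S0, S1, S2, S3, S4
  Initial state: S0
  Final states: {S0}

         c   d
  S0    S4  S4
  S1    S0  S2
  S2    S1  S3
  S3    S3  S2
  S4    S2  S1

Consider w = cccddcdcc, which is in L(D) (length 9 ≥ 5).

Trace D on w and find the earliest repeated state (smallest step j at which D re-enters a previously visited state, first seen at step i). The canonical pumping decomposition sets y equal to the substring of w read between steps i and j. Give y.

cd

State sequence: S0 -c-> S4 -c-> S2 -c-> S1 -d-> S2 -d-> S3 -c-> S3 -d-> S2 -c-> S1 -c-> S0
First repeat at step 4: S2 was already visited.

So i = 2, j = 4, giving x = w[0:2] = cc, y = w[2:4] = cd, z = w[4:9] = dcdcc.
Check: |xy| = 4 ≤ 5 and |y| = 2 ≥ 1. Reading y takes D from S2 back to S2, so every xyⁱz is accepted.
The DFA has 5 states, so the proof of the pumping lemma guarantees a repeated state among the first 5+1 visited; the segment between the two visits is the pumpable y.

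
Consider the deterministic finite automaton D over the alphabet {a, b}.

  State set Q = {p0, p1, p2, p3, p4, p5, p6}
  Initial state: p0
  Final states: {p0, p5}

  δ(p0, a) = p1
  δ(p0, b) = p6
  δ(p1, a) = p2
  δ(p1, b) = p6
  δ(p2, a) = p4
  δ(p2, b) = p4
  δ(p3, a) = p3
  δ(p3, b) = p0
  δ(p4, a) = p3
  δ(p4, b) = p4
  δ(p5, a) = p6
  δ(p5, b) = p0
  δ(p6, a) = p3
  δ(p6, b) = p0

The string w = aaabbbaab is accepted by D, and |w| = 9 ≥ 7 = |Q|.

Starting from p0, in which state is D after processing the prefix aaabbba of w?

p3

Run of D on the first 7 characters of w = a a a b b b a:
  step 0: p0  (start)
  step 1: p1  (read a: p0→p1)
  step 2: p2  (read a: p1→p2)
  step 3: p4  (read a: p2→p4)
  step 4: p4  (read b: p4→p4)
  step 5: p4  (read b: p4→p4)
  step 6: p4  (read b: p4→p4)
  step 7: p3  (read a: p4→p3)

After reading 7 characters, D is in state p3.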